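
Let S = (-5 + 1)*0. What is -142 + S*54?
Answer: -142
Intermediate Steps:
S = 0 (S = -4*0 = 0)
-142 + S*54 = -142 + 0*54 = -142 + 0 = -142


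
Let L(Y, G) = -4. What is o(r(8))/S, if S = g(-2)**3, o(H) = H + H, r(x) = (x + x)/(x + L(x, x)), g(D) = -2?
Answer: -1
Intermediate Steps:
r(x) = 2*x/(-4 + x) (r(x) = (x + x)/(x - 4) = (2*x)/(-4 + x) = 2*x/(-4 + x))
o(H) = 2*H
S = -8 (S = (-2)**3 = -8)
o(r(8))/S = (2*(2*8/(-4 + 8)))/(-8) = (2*(2*8/4))*(-1/8) = (2*(2*8*(1/4)))*(-1/8) = (2*4)*(-1/8) = 8*(-1/8) = -1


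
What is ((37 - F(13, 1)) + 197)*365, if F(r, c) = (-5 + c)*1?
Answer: 86870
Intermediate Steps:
F(r, c) = -5 + c
((37 - F(13, 1)) + 197)*365 = ((37 - (-5 + 1)) + 197)*365 = ((37 - 1*(-4)) + 197)*365 = ((37 + 4) + 197)*365 = (41 + 197)*365 = 238*365 = 86870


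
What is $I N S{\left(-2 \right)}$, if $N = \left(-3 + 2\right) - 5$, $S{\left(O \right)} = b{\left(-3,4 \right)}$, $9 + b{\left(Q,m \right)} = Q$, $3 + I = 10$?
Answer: $504$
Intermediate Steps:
$I = 7$ ($I = -3 + 10 = 7$)
$b{\left(Q,m \right)} = -9 + Q$
$S{\left(O \right)} = -12$ ($S{\left(O \right)} = -9 - 3 = -12$)
$N = -6$ ($N = -1 - 5 = -6$)
$I N S{\left(-2 \right)} = 7 \left(-6\right) \left(-12\right) = \left(-42\right) \left(-12\right) = 504$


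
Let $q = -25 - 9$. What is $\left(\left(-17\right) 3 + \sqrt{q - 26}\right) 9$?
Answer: $-459 + 18 i \sqrt{15} \approx -459.0 + 69.714 i$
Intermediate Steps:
$q = -34$
$\left(\left(-17\right) 3 + \sqrt{q - 26}\right) 9 = \left(\left(-17\right) 3 + \sqrt{-34 - 26}\right) 9 = \left(-51 + \sqrt{-60}\right) 9 = \left(-51 + 2 i \sqrt{15}\right) 9 = -459 + 18 i \sqrt{15}$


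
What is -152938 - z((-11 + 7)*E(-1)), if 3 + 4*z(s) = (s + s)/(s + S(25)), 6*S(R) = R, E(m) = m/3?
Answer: -20187733/132 ≈ -1.5294e+5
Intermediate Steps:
E(m) = m/3 (E(m) = m*(1/3) = m/3)
S(R) = R/6
z(s) = -3/4 + s/(2*(25/6 + s)) (z(s) = -3/4 + ((s + s)/(s + (1/6)*25))/4 = -3/4 + ((2*s)/(s + 25/6))/4 = -3/4 + ((2*s)/(25/6 + s))/4 = -3/4 + (2*s/(25/6 + s))/4 = -3/4 + s/(2*(25/6 + s)))
-152938 - z((-11 + 7)*E(-1)) = -152938 - 3*(-25 - 2*(-11 + 7)*(1/3)*(-1))/(4*(25 + 6*((-11 + 7)*((1/3)*(-1))))) = -152938 - 3*(-25 - (-8)*(-1)/3)/(4*(25 + 6*(-4*(-1/3)))) = -152938 - 3*(-25 - 2*4/3)/(4*(25 + 6*(4/3))) = -152938 - 3*(-25 - 8/3)/(4*(25 + 8)) = -152938 - 3*(-83)/(4*33*3) = -152938 - 1*(-83/132) = -152938 + 83/132 = -20187733/132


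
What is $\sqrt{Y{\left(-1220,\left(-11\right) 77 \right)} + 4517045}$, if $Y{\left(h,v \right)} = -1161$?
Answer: $2 \sqrt{1128971} \approx 2125.1$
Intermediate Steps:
$\sqrt{Y{\left(-1220,\left(-11\right) 77 \right)} + 4517045} = \sqrt{-1161 + 4517045} = \sqrt{4515884} = 2 \sqrt{1128971}$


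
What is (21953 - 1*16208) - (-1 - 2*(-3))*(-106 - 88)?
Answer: 6715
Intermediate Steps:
(21953 - 1*16208) - (-1 - 2*(-3))*(-106 - 88) = (21953 - 16208) - (-1 + 6)*(-194) = 5745 - 5*(-194) = 5745 - 1*(-970) = 5745 + 970 = 6715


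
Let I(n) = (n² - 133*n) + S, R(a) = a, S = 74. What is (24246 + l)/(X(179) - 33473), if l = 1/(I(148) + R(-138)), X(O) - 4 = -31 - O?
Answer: -52274377/72611924 ≈ -0.71991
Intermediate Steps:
X(O) = -27 - O (X(O) = 4 + (-31 - O) = -27 - O)
I(n) = 74 + n² - 133*n (I(n) = (n² - 133*n) + 74 = 74 + n² - 133*n)
l = 1/2156 (l = 1/((74 + 148² - 133*148) - 138) = 1/((74 + 21904 - 19684) - 138) = 1/(2294 - 138) = 1/2156 ≈ 0.00046382)
(24246 + l)/(X(179) - 33473) = (24246 + 1/2156)/((-27 - 1*179) - 33473) = 52274377/(2156*((-27 - 179) - 33473)) = 52274377/(2156*(-206 - 33473)) = (52274377/2156)/(-33679) = (52274377/2156)*(-1/33679) = -52274377/72611924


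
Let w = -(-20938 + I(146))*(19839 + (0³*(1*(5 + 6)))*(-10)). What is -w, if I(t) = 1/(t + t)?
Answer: -121293562905/292 ≈ -4.1539e+8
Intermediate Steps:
I(t) = 1/(2*t)
w = 121293562905/292 (w = -(-20938 + (½)/146)*(19839 + (0³*(1*(5 + 6)))*(-10)) = -(-20938 + (½)*(1/146))*(19839 + (0*(1*11))*(-10)) = -(-20938 + 1/292)*(19839 + (0*11)*(-10)) = -(-6113895)*(19839 + 0*(-10))/292 = -(-6113895)*(19839 + 0)/292 = -(-6113895)*19839/292 = -1*(-121293562905/292) = 121293562905/292 ≈ 4.1539e+8)
-w = -1*121293562905/292 = -121293562905/292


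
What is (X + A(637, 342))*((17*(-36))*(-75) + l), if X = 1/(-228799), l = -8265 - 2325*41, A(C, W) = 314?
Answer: -4144616035650/228799 ≈ -1.8115e+7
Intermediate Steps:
l = -103590 (l = -8265 - 95325 = -103590)
X = -1/228799 ≈ -4.3706e-6
(X + A(637, 342))*((17*(-36))*(-75) + l) = (-1/228799 + 314)*((17*(-36))*(-75) - 103590) = 71842885*(-612*(-75) - 103590)/228799 = 71842885*(45900 - 103590)/228799 = (71842885/228799)*(-57690) = -4144616035650/228799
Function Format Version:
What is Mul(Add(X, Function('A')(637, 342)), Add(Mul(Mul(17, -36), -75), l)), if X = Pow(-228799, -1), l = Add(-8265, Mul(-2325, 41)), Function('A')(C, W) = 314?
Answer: Rational(-4144616035650, 228799) ≈ -1.8115e+7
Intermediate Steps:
l = -103590 (l = Add(-8265, -95325) = -103590)
X = Rational(-1, 228799) ≈ -4.3706e-6
Mul(Add(X, Function('A')(637, 342)), Add(Mul(Mul(17, -36), -75), l)) = Mul(Add(Rational(-1, 228799), 314), Add(Mul(Mul(17, -36), -75), -103590)) = Mul(Rational(71842885, 228799), Add(Mul(-612, -75), -103590)) = Mul(Rational(71842885, 228799), Add(45900, -103590)) = Mul(Rational(71842885, 228799), -57690) = Rational(-4144616035650, 228799)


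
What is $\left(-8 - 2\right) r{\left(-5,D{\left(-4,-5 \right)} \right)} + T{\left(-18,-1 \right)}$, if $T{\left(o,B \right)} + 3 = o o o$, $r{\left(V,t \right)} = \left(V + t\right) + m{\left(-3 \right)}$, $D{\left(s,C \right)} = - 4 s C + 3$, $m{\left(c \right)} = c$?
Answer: $-4985$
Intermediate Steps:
$D{\left(s,C \right)} = 3 - 4 C s$ ($D{\left(s,C \right)} = - 4 C s + 3 = 3 - 4 C s$)
$r{\left(V,t \right)} = -3 + V + t$ ($r{\left(V,t \right)} = \left(V + t\right) - 3 = -3 + V + t$)
$T{\left(o,B \right)} = -3 + o^{3}$ ($T{\left(o,B \right)} = -3 + o o o = -3 + o^{2} o = -3 + o^{3}$)
$\left(-8 - 2\right) r{\left(-5,D{\left(-4,-5 \right)} \right)} + T{\left(-18,-1 \right)} = \left(-8 - 2\right) \left(-3 - 5 + \left(3 - \left(-20\right) \left(-4\right)\right)\right) + \left(-3 + \left(-18\right)^{3}\right) = - 10 \left(-3 - 5 + \left(3 - 80\right)\right) - 5835 = - 10 \left(-3 - 5 - 77\right) - 5835 = \left(-10\right) \left(-85\right) - 5835 = 850 - 5835 = -4985$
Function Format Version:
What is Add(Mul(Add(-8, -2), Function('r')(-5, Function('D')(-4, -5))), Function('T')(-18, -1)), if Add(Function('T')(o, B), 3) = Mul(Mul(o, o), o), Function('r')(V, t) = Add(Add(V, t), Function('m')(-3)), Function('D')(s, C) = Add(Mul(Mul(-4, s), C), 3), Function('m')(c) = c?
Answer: -4985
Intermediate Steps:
Function('D')(s, C) = Add(3, Mul(-4, C, s)) (Function('D')(s, C) = Add(Mul(-4, C, s), 3) = Add(3, Mul(-4, C, s)))
Function('r')(V, t) = Add(-3, V, t) (Function('r')(V, t) = Add(Add(V, t), -3) = Add(-3, V, t))
Function('T')(o, B) = Add(-3, Pow(o, 3)) (Function('T')(o, B) = Add(-3, Mul(Mul(o, o), o)) = Add(-3, Mul(Pow(o, 2), o)) = Add(-3, Pow(o, 3)))
Add(Mul(Add(-8, -2), Function('r')(-5, Function('D')(-4, -5))), Function('T')(-18, -1)) = Add(Mul(Add(-8, -2), Add(-3, -5, Add(3, Mul(-4, -5, -4)))), Add(-3, Pow(-18, 3))) = Add(Mul(-10, Add(-3, -5, Add(3, -80))), Add(-3, -5832)) = Add(Mul(-10, Add(-3, -5, -77)), -5835) = Add(Mul(-10, -85), -5835) = Add(850, -5835) = -4985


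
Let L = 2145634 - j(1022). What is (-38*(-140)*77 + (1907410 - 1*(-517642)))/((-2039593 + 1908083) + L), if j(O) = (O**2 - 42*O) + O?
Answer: 202478/72253 ≈ 2.8023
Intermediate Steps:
j(O) = O**2 - 41*O
L = 1143052 (L = 2145634 - 1022*(-41 + 1022) = 2145634 - 1022*981 = 2145634 - 1*1002582 = 2145634 - 1002582 = 1143052)
(-38*(-140)*77 + (1907410 - 1*(-517642)))/((-2039593 + 1908083) + L) = (-38*(-140)*77 + (1907410 - 1*(-517642)))/((-2039593 + 1908083) + 1143052) = (5320*77 + (1907410 + 517642))/(-131510 + 1143052) = (409640 + 2425052)/1011542 = 2834692*(1/1011542) = 202478/72253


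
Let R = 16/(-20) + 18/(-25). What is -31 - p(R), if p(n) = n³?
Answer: -429503/15625 ≈ -27.488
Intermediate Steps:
R = -38/25 (R = 16*(-1/20) + 18*(-1/25) = -⅘ - 18/25 = -38/25 ≈ -1.5200)
-31 - p(R) = -31 - (-38/25)³ = -31 - 1*(-54872/15625) = -31 + 54872/15625 = -429503/15625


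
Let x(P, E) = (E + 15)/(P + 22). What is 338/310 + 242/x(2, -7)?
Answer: 112699/155 ≈ 727.09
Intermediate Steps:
x(P, E) = (15 + E)/(22 + P)
338/310 + 242/x(2, -7) = 338/310 + 242/(((15 - 7)/(22 + 2))) = 338*(1/310) + 242/((8/24)) = 169/155 + 242/(((1/24)*8)) = 169/155 + 242/(⅓) = 169/155 + 242*3 = 169/155 + 726 = 112699/155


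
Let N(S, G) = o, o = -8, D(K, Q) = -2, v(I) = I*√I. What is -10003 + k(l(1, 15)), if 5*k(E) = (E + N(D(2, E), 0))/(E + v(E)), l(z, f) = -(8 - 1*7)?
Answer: -100021/10 - 9*I/10 ≈ -10002.0 - 0.9*I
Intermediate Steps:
v(I) = I^(3/2)
N(S, G) = -8
l(z, f) = -1 (l(z, f) = -(8 - 7) = -1*1 = -1)
k(E) = (-8 + E)/(5*(E + E^(3/2))) (k(E) = ((E - 8)/(E + E^(3/2)))/5 = ((-8 + E)/(E + E^(3/2)))/5 = (-8 + E)/(5*(E + E^(3/2))))
-10003 + k(l(1, 15)) = -10003 + (-8 - 1)/(5*(-1 + (-1)^(3/2))) = -10003 + (⅕)*(-9)/(-1 - I) = -10003 + (⅕)*((-1 + I)/2)*(-9) = -10003 + (9/10 - 9*I/10) = -100021/10 - 9*I/10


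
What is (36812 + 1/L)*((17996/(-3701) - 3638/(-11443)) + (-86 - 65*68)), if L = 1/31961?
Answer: -13137294291172204/42350543 ≈ -3.1020e+8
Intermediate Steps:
L = 1/31961 ≈ 3.1288e-5
(36812 + 1/L)*((17996/(-3701) - 3638/(-11443)) + (-86 - 65*68)) = (36812 + 1/(1/31961))*((17996/(-3701) - 3638/(-11443)) + (-86 - 65*68)) = (36812 + 31961)*((17996*(-1/3701) - 3638*(-1/11443)) + (-86 - 4420)) = 68773*((-17996/3701 + 3638/11443) - 4506) = 68773*(-192463990/42350543 - 4506) = 68773*(-191024010748/42350543) = -13137294291172204/42350543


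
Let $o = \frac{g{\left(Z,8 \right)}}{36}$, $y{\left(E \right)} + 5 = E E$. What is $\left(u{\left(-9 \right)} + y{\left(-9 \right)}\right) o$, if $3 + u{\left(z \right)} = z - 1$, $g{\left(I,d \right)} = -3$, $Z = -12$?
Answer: $- \frac{21}{4} \approx -5.25$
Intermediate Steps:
$y{\left(E \right)} = -5 + E^{2}$ ($y{\left(E \right)} = -5 + E E = -5 + E^{2}$)
$o = - \frac{1}{12}$ ($o = - \frac{3}{36} = \left(-3\right) \frac{1}{36} = - \frac{1}{12} \approx -0.083333$)
$u{\left(z \right)} = -4 + z$ ($u{\left(z \right)} = -3 + \left(z - 1\right) = -3 + \left(-1 + z\right) = -4 + z$)
$\left(u{\left(-9 \right)} + y{\left(-9 \right)}\right) o = \left(\left(-4 - 9\right) - \left(5 - \left(-9\right)^{2}\right)\right) \left(- \frac{1}{12}\right) = \left(-13 + \left(-5 + 81\right)\right) \left(- \frac{1}{12}\right) = \left(-13 + 76\right) \left(- \frac{1}{12}\right) = 63 \left(- \frac{1}{12}\right) = - \frac{21}{4}$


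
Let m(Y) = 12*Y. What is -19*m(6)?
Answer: -1368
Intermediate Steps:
-19*m(6) = -228*6 = -19*72 = -1368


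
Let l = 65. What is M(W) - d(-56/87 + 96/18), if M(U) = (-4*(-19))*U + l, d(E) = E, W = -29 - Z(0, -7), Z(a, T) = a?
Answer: -62167/29 ≈ -2143.7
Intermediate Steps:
W = -29 (W = -29 - 1*0 = -29 + 0 = -29)
M(U) = 65 + 76*U (M(U) = (-4*(-19))*U + 65 = 76*U + 65 = 65 + 76*U)
M(W) - d(-56/87 + 96/18) = (65 + 76*(-29)) - (-56/87 + 96/18) = (65 - 2204) - (-56*1/87 + 96*(1/18)) = -2139 - (-56/87 + 16/3) = -2139 - 1*136/29 = -2139 - 136/29 = -62167/29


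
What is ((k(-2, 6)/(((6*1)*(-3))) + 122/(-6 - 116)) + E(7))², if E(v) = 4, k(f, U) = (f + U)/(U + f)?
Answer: 2809/324 ≈ 8.6698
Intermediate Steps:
k(f, U) = 1 (k(f, U) = (U + f)/(U + f) = 1)
((k(-2, 6)/(((6*1)*(-3))) + 122/(-6 - 116)) + E(7))² = ((1/((6*1)*(-3)) + 122/(-6 - 116)) + 4)² = ((1/(6*(-3)) + 122/(-122)) + 4)² = ((1/(-18) + 122*(-1/122)) + 4)² = ((1*(-1/18) - 1) + 4)² = ((-1/18 - 1) + 4)² = (-19/18 + 4)² = (53/18)² = 2809/324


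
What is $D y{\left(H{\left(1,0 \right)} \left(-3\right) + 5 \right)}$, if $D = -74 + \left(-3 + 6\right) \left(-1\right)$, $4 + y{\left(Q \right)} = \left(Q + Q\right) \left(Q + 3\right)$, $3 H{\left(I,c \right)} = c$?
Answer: $-5852$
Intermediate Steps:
$H{\left(I,c \right)} = \frac{c}{3}$
$y{\left(Q \right)} = -4 + 2 Q \left(3 + Q\right)$ ($y{\left(Q \right)} = -4 + \left(Q + Q\right) \left(Q + 3\right) = -4 + 2 Q \left(3 + Q\right)$)
$D = -77$ ($D = -74 + 3 \left(-1\right) = -74 - 3 = -77$)
$D y{\left(H{\left(1,0 \right)} \left(-3\right) + 5 \right)} = - 77 \left(-4 + 2 \left(\frac{1}{3} \cdot 0 \left(-3\right) + 5\right)^{2} + 6 \left(\frac{1}{3} \cdot 0 \left(-3\right) + 5\right)\right) = - 77 \left(-4 + 2 \left(0 \left(-3\right) + 5\right)^{2} + 6 \left(0 \left(-3\right) + 5\right)\right) = - 77 \left(-4 + 2 \left(0 + 5\right)^{2} + 6 \left(0 + 5\right)\right) = - 77 \left(-4 + 2 \cdot 5^{2} + 6 \cdot 5\right) = - 77 \left(-4 + 2 \cdot 25 + 30\right) = - 77 \left(-4 + 50 + 30\right) = \left(-77\right) 76 = -5852$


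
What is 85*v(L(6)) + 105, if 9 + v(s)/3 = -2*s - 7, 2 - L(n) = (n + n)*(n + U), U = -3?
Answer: 13365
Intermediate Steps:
L(n) = 2 - 2*n*(-3 + n) (L(n) = 2 - (n + n)*(n - 3) = 2 - 2*n*(-3 + n))
v(s) = -48 - 6*s (v(s) = -27 + 3*(-2*s - 7) = -27 + 3*(-7 - 2*s) = -27 + (-21 - 6*s) = -48 - 6*s)
85*v(L(6)) + 105 = 85*(-48 - 6*(2 - 2*6**2 + 6*6)) + 105 = 85*(-48 - 6*(2 - 2*36 + 36)) + 105 = 85*(-48 - 6*(2 - 72 + 36)) + 105 = 85*(-48 - 6*(-34)) + 105 = 85*(-48 + 204) + 105 = 85*156 + 105 = 13260 + 105 = 13365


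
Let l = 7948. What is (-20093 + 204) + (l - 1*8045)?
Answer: -19986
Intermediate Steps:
(-20093 + 204) + (l - 1*8045) = (-20093 + 204) + (7948 - 1*8045) = -19889 + (7948 - 8045) = -19889 - 97 = -19986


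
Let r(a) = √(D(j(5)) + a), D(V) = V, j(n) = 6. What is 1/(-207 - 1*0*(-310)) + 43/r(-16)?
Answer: 1/64170 - 43*I*√10/10 ≈ 1.5584e-5 - 13.598*I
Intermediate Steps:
r(a) = √(6 + a)
1/(-207 - 1*0*(-310)) + 43/r(-16) = 1/(-207 - 1*0*(-310)) + 43/(√(6 - 16)) = -1/310/(-207 + 0) + 43/(√(-10)) = -1/310/(-207) + 43/((I*√10)) = -1/207*(-1/310) + 43*(-I*√10/10) = 1/64170 - 43*I*√10/10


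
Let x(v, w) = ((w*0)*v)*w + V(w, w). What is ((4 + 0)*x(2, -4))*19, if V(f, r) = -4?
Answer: -304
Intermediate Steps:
x(v, w) = -4 (x(v, w) = ((w*0)*v)*w - 4 = (0*v)*w - 4 = 0*w - 4 = 0 - 4 = -4)
((4 + 0)*x(2, -4))*19 = ((4 + 0)*(-4))*19 = (4*(-4))*19 = -16*19 = -304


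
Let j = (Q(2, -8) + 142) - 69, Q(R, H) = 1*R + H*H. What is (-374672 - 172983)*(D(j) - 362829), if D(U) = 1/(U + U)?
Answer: 55240021698955/278 ≈ 1.9871e+11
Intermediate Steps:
Q(R, H) = R + H²
j = 139 (j = ((2 + (-8)²) + 142) - 69 = ((2 + 64) + 142) - 69 = (66 + 142) - 69 = 208 - 69 = 139)
D(U) = 1/(2*U)
(-374672 - 172983)*(D(j) - 362829) = (-374672 - 172983)*((½)/139 - 362829) = -547655*((½)*(1/139) - 362829) = -547655*(1/278 - 362829) = -547655*(-100866461/278) = 55240021698955/278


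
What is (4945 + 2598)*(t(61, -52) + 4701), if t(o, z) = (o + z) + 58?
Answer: 35965024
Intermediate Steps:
t(o, z) = 58 + o + z
(4945 + 2598)*(t(61, -52) + 4701) = (4945 + 2598)*((58 + 61 - 52) + 4701) = 7543*(67 + 4701) = 7543*4768 = 35965024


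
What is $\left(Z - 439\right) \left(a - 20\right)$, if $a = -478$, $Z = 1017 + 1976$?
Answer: $-1271892$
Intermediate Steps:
$Z = 2993$
$\left(Z - 439\right) \left(a - 20\right) = \left(2993 - 439\right) \left(-478 - 20\right) = 2554 \left(-478 + \left(-20 + 0\right)\right) = 2554 \left(-478 - 20\right) = 2554 \left(-498\right) = -1271892$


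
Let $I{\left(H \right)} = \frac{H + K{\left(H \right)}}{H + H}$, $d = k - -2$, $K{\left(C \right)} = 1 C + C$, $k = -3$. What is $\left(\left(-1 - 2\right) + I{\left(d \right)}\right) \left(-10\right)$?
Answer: $15$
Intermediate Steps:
$K{\left(C \right)} = 2 C$ ($K{\left(C \right)} = C + C = 2 C$)
$d = -1$ ($d = -3 - -2 = -3 + 2 = -1$)
$I{\left(H \right)} = \frac{3}{2}$ ($I{\left(H \right)} = \frac{H + 2 H}{H + H} = \frac{3 H}{2 H} = 3 H \frac{1}{2 H} = \frac{3}{2}$)
$\left(\left(-1 - 2\right) + I{\left(d \right)}\right) \left(-10\right) = \left(\left(-1 - 2\right) + \frac{3}{2}\right) \left(-10\right) = \left(-3 + \frac{3}{2}\right) \left(-10\right) = \left(- \frac{3}{2}\right) \left(-10\right) = 15$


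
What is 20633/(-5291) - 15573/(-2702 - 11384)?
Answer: -208239695/74529026 ≈ -2.7941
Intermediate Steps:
20633/(-5291) - 15573/(-2702 - 11384) = 20633*(-1/5291) - 15573/(-14086) = -20633/5291 - 15573*(-1/14086) = -20633/5291 + 15573/14086 = -208239695/74529026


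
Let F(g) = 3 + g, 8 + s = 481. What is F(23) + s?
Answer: 499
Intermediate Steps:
s = 473 (s = -8 + 481 = 473)
F(23) + s = (3 + 23) + 473 = 26 + 473 = 499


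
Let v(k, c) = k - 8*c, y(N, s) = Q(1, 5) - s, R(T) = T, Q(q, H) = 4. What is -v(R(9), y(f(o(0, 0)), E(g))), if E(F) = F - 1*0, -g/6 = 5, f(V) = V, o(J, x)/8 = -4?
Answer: 263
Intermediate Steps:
o(J, x) = -32 (o(J, x) = 8*(-4) = -32)
g = -30 (g = -6*5 = -30)
E(F) = F (E(F) = F + 0 = F)
y(N, s) = 4 - s
-v(R(9), y(f(o(0, 0)), E(g))) = -(9 - 8*(4 - 1*(-30))) = -(9 - 8*(4 + 30)) = -(9 - 8*34) = -(9 - 272) = -1*(-263) = 263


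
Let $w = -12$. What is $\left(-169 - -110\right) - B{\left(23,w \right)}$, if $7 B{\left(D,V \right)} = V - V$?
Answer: $-59$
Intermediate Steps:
$B{\left(D,V \right)} = 0$ ($B{\left(D,V \right)} = \frac{V - V}{7} = \frac{1}{7} \cdot 0 = 0$)
$\left(-169 - -110\right) - B{\left(23,w \right)} = \left(-169 - -110\right) - 0 = \left(-169 + 110\right) + 0 = -59 + 0 = -59$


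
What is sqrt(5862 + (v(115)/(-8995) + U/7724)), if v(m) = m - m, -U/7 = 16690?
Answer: sqrt(87206389198)/3862 ≈ 76.465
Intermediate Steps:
U = -116830 (U = -7*16690 = -116830)
v(m) = 0
sqrt(5862 + (v(115)/(-8995) + U/7724)) = sqrt(5862 + (0/(-8995) - 116830/7724)) = sqrt(5862 + (0*(-1/8995) - 116830*1/7724)) = sqrt(5862 + (0 - 58415/3862)) = sqrt(5862 - 58415/3862) = sqrt(22580629/3862) = sqrt(87206389198)/3862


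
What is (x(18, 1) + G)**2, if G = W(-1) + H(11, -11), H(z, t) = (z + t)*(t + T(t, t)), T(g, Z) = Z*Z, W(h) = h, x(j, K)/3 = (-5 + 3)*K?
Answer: 49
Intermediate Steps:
x(j, K) = -6*K (x(j, K) = 3*((-5 + 3)*K) = 3*(-2*K) = -6*K)
T(g, Z) = Z**2
H(z, t) = (t + z)*(t + t**2) (H(z, t) = (z + t)*(t + t**2) = (t + z)*(t + t**2))
G = -1 (G = -1 - 11*(-11 + 11 + (-11)**2 - 11*11) = -1 - 11*(-11 + 11 + 121 - 121) = -1 - 11*0 = -1 + 0 = -1)
(x(18, 1) + G)**2 = (-6*1 - 1)**2 = (-6 - 1)**2 = (-7)**2 = 49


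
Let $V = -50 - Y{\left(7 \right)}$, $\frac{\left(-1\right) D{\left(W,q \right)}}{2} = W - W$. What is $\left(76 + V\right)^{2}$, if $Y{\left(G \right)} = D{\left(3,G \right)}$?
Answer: $676$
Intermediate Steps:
$D{\left(W,q \right)} = 0$ ($D{\left(W,q \right)} = - 2 \left(W - W\right) = \left(-2\right) 0 = 0$)
$Y{\left(G \right)} = 0$
$V = -50$ ($V = -50 - 0 = -50 + 0 = -50$)
$\left(76 + V\right)^{2} = \left(76 - 50\right)^{2} = 26^{2} = 676$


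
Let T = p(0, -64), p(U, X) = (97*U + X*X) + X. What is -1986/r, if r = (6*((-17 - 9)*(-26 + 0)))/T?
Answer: -333648/169 ≈ -1974.2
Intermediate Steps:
p(U, X) = X + X² + 97*U (p(U, X) = (97*U + X²) + X = (X² + 97*U) + X = X + X² + 97*U)
T = 4032 (T = -64 + (-64)² + 97*0 = -64 + 4096 + 0 = 4032)
r = 169/168 (r = (6*((-17 - 9)*(-26 + 0)))/4032 = (6*(-26*(-26)))*(1/4032) = (6*676)*(1/4032) = 4056*(1/4032) = 169/168 ≈ 1.0060)
-1986/r = -1986/169/168 = -1986*168/169 = -333648/169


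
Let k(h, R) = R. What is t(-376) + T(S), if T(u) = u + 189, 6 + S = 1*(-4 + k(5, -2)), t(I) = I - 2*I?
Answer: 553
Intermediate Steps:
t(I) = -I
S = -12 (S = -6 + 1*(-4 - 2) = -6 + 1*(-6) = -6 - 6 = -12)
T(u) = 189 + u
t(-376) + T(S) = -1*(-376) + (189 - 12) = 376 + 177 = 553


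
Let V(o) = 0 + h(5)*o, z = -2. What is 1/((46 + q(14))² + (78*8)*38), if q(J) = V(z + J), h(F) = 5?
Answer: 1/34948 ≈ 2.8614e-5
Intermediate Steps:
V(o) = 5*o (V(o) = 0 + 5*o = 5*o)
q(J) = -10 + 5*J (q(J) = 5*(-2 + J) = -10 + 5*J)
1/((46 + q(14))² + (78*8)*38) = 1/((46 + (-10 + 5*14))² + (78*8)*38) = 1/((46 + (-10 + 70))² + 624*38) = 1/((46 + 60)² + 23712) = 1/(106² + 23712) = 1/(11236 + 23712) = 1/34948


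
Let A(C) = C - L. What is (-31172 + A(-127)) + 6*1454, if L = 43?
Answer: -22618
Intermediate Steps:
A(C) = -43 + C (A(C) = C - 1*43 = C - 43 = -43 + C)
(-31172 + A(-127)) + 6*1454 = (-31172 + (-43 - 127)) + 6*1454 = (-31172 - 170) + 8724 = -31342 + 8724 = -22618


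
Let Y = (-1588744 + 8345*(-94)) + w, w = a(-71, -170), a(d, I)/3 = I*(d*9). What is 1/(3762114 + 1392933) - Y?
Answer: 10553845242349/5155047 ≈ 2.0473e+6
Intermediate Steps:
a(d, I) = 27*I*d (a(d, I) = 3*(I*(d*9)) = 3*(I*(9*d)) = 3*(9*I*d) = 27*I*d)
w = 325890 (w = 27*(-170)*(-71) = 325890)
Y = -2047284 (Y = (-1588744 + 8345*(-94)) + 325890 = (-1588744 - 784430) + 325890 = -2373174 + 325890 = -2047284)
1/(3762114 + 1392933) - Y = 1/(3762114 + 1392933) - 1*(-2047284) = 1/5155047 + 2047284 = 10553845242349/5155047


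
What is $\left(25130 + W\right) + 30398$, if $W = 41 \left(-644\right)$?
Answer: $29124$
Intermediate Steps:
$W = -26404$
$\left(25130 + W\right) + 30398 = \left(25130 - 26404\right) + 30398 = -1274 + 30398 = 29124$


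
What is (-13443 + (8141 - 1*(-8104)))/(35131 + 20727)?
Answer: 1401/27929 ≈ 0.050163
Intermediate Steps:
(-13443 + (8141 - 1*(-8104)))/(35131 + 20727) = (-13443 + (8141 + 8104))/55858 = (-13443 + 16245)*(1/55858) = 2802*(1/55858) = 1401/27929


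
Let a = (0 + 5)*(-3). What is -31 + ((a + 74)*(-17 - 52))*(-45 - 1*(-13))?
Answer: 130241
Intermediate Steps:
a = -15 (a = 5*(-3) = -15)
-31 + ((a + 74)*(-17 - 52))*(-45 - 1*(-13)) = -31 + ((-15 + 74)*(-17 - 52))*(-45 - 1*(-13)) = -31 + (59*(-69))*(-45 + 13) = -31 - 4071*(-32) = -31 + 130272 = 130241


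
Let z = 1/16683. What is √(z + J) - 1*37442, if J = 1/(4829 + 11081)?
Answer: -37442 + √8651046892290/265426530 ≈ -37442.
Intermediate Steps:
J = 1/15910 ≈ 6.2854e-5
z = 1/16683 ≈ 5.9941e-5
√(z + J) - 1*37442 = √(1/16683 + 1/15910) - 1*37442 = √(32593/265426530) - 37442 = √8651046892290/265426530 - 37442 = -37442 + √8651046892290/265426530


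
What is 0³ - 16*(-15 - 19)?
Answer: 544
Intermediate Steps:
0³ - 16*(-15 - 19) = 0 - 16*(-34) = 0 + 544 = 544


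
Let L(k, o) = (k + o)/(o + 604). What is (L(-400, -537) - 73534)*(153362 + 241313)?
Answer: -1944845917625/67 ≈ -2.9028e+10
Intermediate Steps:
L(k, o) = (k + o)/(604 + o)
(L(-400, -537) - 73534)*(153362 + 241313) = ((-400 - 537)/(604 - 537) - 73534)*(153362 + 241313) = (-937/67 - 73534)*394675 = -4927715/67*394675 = -1944845917625/67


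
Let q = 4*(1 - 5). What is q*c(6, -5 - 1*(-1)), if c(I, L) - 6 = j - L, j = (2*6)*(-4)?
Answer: 608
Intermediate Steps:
j = -48 (j = 12*(-4) = -48)
c(I, L) = -42 - L (c(I, L) = 6 + (-48 - L) = -42 - L)
q = -16 (q = 4*(-4) = -16)
q*c(6, -5 - 1*(-1)) = -16*(-42 - (-5 - 1*(-1))) = -16*(-42 - (-5 + 1)) = -16*(-42 - 1*(-4)) = -16*(-42 + 4) = -16*(-38) = 608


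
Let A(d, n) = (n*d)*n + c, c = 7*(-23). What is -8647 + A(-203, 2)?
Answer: -9620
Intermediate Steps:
c = -161
A(d, n) = -161 + d*n**2 (A(d, n) = (n*d)*n - 161 = (d*n)*n - 161 = d*n**2 - 161 = -161 + d*n**2)
-8647 + A(-203, 2) = -8647 + (-161 - 203*2**2) = -8647 + (-161 - 203*4) = -8647 + (-161 - 812) = -8647 - 973 = -9620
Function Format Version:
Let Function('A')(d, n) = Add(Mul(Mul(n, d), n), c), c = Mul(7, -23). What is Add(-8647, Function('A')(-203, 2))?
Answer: -9620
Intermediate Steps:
c = -161
Function('A')(d, n) = Add(-161, Mul(d, Pow(n, 2))) (Function('A')(d, n) = Add(Mul(Mul(n, d), n), -161) = Add(Mul(Mul(d, n), n), -161) = Add(Mul(d, Pow(n, 2)), -161) = Add(-161, Mul(d, Pow(n, 2))))
Add(-8647, Function('A')(-203, 2)) = Add(-8647, Add(-161, Mul(-203, Pow(2, 2)))) = Add(-8647, Add(-161, Mul(-203, 4))) = Add(-8647, Add(-161, -812)) = Add(-8647, -973) = -9620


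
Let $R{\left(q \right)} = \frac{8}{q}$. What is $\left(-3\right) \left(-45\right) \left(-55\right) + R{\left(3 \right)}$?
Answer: $- \frac{22267}{3} \approx -7422.3$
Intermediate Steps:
$\left(-3\right) \left(-45\right) \left(-55\right) + R{\left(3 \right)} = \left(-3\right) \left(-45\right) \left(-55\right) + \frac{8}{3} = 135 \left(-55\right) + 8 \cdot \frac{1}{3} = -7425 + \frac{8}{3} = - \frac{22267}{3}$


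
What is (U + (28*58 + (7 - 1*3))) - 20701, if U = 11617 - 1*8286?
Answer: -15742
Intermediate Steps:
U = 3331 (U = 11617 - 8286 = 3331)
(U + (28*58 + (7 - 1*3))) - 20701 = (3331 + (28*58 + (7 - 1*3))) - 20701 = (3331 + (1624 + (7 - 3))) - 20701 = (3331 + (1624 + 4)) - 20701 = (3331 + 1628) - 20701 = 4959 - 20701 = -15742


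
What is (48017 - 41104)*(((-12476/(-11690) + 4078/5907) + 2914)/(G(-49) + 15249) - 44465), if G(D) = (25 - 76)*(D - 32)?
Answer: -6049364119595812823/19680056550 ≈ -3.0739e+8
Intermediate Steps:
G(D) = 1632 - 51*D (G(D) = -51*(-32 + D) = 1632 - 51*D)
(48017 - 41104)*(((-12476/(-11690) + 4078/5907) + 2914)/(G(-49) + 15249) - 44465) = (48017 - 41104)*(((-12476/(-11690) + 4078/5907) + 2914)/((1632 - 51*(-49)) + 15249) - 44465) = 6913*(((-12476*(-1/11690) + 4078*(1/5907)) + 2914)/((1632 + 2499) + 15249) - 44465) = 6913*(((6238/5845 + 4078/5907) + 2914)/(4131 + 15249) - 44465) = 6913*((60683776/34526415 + 2914)/19380 - 44465) = 6913*((100670657086/34526415)*(1/19380) - 44465) = 6913*(2960901679/19680056550 - 44465) = 6913*(-875070753594071/19680056550) = -6049364119595812823/19680056550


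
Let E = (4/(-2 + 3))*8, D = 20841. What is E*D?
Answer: 666912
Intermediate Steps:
E = 32 (E = (4/1)*8 = (4*1)*8 = 4*8 = 32)
E*D = 32*20841 = 666912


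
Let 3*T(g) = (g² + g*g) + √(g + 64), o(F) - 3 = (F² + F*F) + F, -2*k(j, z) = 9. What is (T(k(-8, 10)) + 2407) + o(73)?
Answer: 26309/2 + √238/6 ≈ 13157.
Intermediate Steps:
k(j, z) = -9/2 (k(j, z) = -½*9 = -9/2)
o(F) = 3 + F + 2*F² (o(F) = 3 + ((F² + F*F) + F) = 3 + ((F² + F²) + F) = 3 + (2*F² + F) = 3 + (F + 2*F²) = 3 + F + 2*F²)
T(g) = √(64 + g)/3 + 2*g²/3 (T(g) = ((g² + g*g) + √(g + 64))/3 = ((g² + g²) + √(64 + g))/3 = (2*g² + √(64 + g))/3 = (√(64 + g) + 2*g²)/3 = √(64 + g)/3 + 2*g²/3)
(T(k(-8, 10)) + 2407) + o(73) = ((√(64 - 9/2)/3 + 2*(-9/2)²/3) + 2407) + (3 + 73 + 2*73²) = ((√(119/2)/3 + (⅔)*(81/4)) + 2407) + (3 + 73 + 2*5329) = (((√238/2)/3 + 27/2) + 2407) + (3 + 73 + 10658) = ((√238/6 + 27/2) + 2407) + 10734 = ((27/2 + √238/6) + 2407) + 10734 = (4841/2 + √238/6) + 10734 = 26309/2 + √238/6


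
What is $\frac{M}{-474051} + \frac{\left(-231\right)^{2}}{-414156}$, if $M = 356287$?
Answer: $- \frac{57618078061}{65443688652} \approx -0.88042$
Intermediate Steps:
$\frac{M}{-474051} + \frac{\left(-231\right)^{2}}{-414156} = \frac{356287}{-474051} + \frac{\left(-231\right)^{2}}{-414156} = 356287 \left(- \frac{1}{474051}\right) + 53361 \left(- \frac{1}{414156}\right) = - \frac{356287}{474051} - \frac{17787}{138052} = - \frac{57618078061}{65443688652}$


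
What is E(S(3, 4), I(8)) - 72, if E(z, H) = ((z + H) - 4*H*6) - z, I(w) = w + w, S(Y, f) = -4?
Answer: -440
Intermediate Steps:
I(w) = 2*w
E(z, H) = -23*H (E(z, H) = ((H + z) - 24*H) - z = (z - 23*H) - z = -23*H)
E(S(3, 4), I(8)) - 72 = -46*8 - 72 = -23*16 - 72 = -368 - 72 = -440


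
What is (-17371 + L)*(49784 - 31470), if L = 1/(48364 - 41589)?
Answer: -2155347628536/6775 ≈ -3.1813e+8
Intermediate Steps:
L = 1/6775 ≈ 0.00014760
(-17371 + L)*(49784 - 31470) = (-17371 + 1/6775)*(49784 - 31470) = -117688524/6775*18314 = -2155347628536/6775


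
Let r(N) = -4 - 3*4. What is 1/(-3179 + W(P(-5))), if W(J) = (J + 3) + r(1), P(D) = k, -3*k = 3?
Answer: -1/3193 ≈ -0.00031319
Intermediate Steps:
k = -1 (k = -⅓*3 = -1)
r(N) = -16 (r(N) = -4 - 12 = -16)
P(D) = -1
W(J) = -13 + J (W(J) = (J + 3) - 16 = (3 + J) - 16 = -13 + J)
1/(-3179 + W(P(-5))) = 1/(-3179 + (-13 - 1)) = 1/(-3179 - 14) = 1/(-3193) = -1/3193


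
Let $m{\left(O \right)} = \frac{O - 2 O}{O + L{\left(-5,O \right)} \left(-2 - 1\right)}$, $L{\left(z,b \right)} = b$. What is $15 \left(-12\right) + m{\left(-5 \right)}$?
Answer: $- \frac{359}{2} \approx -179.5$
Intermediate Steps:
$m{\left(O \right)} = \frac{1}{2}$ ($m{\left(O \right)} = \frac{O - 2 O}{O + O \left(-2 - 1\right)} = \frac{\left(-1\right) O}{O + O \left(-3\right)} = \frac{\left(-1\right) O}{O - 3 O} = \frac{\left(-1\right) O}{\left(-2\right) O} = - O \left(- \frac{1}{2 O}\right) = \frac{1}{2}$)
$15 \left(-12\right) + m{\left(-5 \right)} = 15 \left(-12\right) + \frac{1}{2} = -180 + \frac{1}{2} = - \frac{359}{2}$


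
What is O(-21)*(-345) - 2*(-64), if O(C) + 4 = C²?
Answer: -150637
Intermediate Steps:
O(C) = -4 + C²
O(-21)*(-345) - 2*(-64) = (-4 + (-21)²)*(-345) - 2*(-64) = (-4 + 441)*(-345) + 128 = 437*(-345) + 128 = -150765 + 128 = -150637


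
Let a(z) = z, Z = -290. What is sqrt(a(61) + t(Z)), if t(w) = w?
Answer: I*sqrt(229) ≈ 15.133*I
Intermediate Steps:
sqrt(a(61) + t(Z)) = sqrt(61 - 290) = sqrt(-229) = I*sqrt(229)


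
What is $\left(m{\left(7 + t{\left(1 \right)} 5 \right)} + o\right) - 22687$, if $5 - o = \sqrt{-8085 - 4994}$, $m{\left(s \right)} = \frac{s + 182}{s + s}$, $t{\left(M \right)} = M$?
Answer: $- \frac{272087}{12} - i \sqrt{13079} \approx -22674.0 - 114.36 i$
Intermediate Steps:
$m{\left(s \right)} = \frac{182 + s}{2 s}$
$o = 5 - i \sqrt{13079}$ ($o = 5 - \sqrt{-8085 - 4994} = 5 - \sqrt{-13079} = 5 - i \sqrt{13079} \approx 5.0 - 114.36 i$)
$\left(m{\left(7 + t{\left(1 \right)} 5 \right)} + o\right) - 22687 = \left(\frac{182 + \left(7 + 1 \cdot 5\right)}{2 \left(7 + 1 \cdot 5\right)} + \left(5 - i \sqrt{13079}\right)\right) - 22687 = \left(\frac{182 + \left(7 + 5\right)}{2 \left(7 + 5\right)} + \left(5 - i \sqrt{13079}\right)\right) - 22687 = \left(\frac{182 + 12}{2 \cdot 12} + \left(5 - i \sqrt{13079}\right)\right) - 22687 = \left(\frac{1}{2} \cdot \frac{1}{12} \cdot 194 + \left(5 - i \sqrt{13079}\right)\right) - 22687 = \left(\frac{97}{12} + \left(5 - i \sqrt{13079}\right)\right) - 22687 = \left(\frac{157}{12} - i \sqrt{13079}\right) - 22687 = - \frac{272087}{12} - i \sqrt{13079}$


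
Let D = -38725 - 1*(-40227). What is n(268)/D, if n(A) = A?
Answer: 134/751 ≈ 0.17843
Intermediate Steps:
D = 1502 (D = -38725 + 40227 = 1502)
n(268)/D = 268/1502 = 268*(1/1502) = 134/751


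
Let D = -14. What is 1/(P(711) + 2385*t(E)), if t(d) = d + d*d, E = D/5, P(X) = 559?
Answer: 5/62897 ≈ 7.9495e-5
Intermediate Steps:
E = -14/5 ≈ -2.8000
t(d) = d + d²
1/(P(711) + 2385*t(E)) = 1/(559 + 2385*(-14*(1 - 14/5)/5)) = 1/(559 + 2385*(-14/5*(-9/5))) = 1/(559 + 2385*(126/25)) = 1/(559 + 60102/5) = 1/(62897/5) = 5/62897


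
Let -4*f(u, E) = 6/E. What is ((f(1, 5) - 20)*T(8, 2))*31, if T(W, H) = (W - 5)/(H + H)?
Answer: -18879/40 ≈ -471.98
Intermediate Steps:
f(u, E) = -3/(2*E)
T(W, H) = (-5 + W)/(2*H) (T(W, H) = (-5 + W)/((2*H)) = (-5 + W)*(1/(2*H)) = (-5 + W)/(2*H))
((f(1, 5) - 20)*T(8, 2))*31 = ((-3/2/5 - 20)*((½)*(-5 + 8)/2))*31 = ((-3/2*⅕ - 20)*((½)*(½)*3))*31 = ((-3/10 - 20)*(¾))*31 = -203/10*¾*31 = -609/40*31 = -18879/40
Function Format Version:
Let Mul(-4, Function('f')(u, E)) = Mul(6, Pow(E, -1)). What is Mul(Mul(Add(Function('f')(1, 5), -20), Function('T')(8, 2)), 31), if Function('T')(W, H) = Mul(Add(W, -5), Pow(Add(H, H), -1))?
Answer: Rational(-18879, 40) ≈ -471.98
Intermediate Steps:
Function('f')(u, E) = Mul(Rational(-3, 2), Pow(E, -1)) (Function('f')(u, E) = Mul(Rational(-1, 4), Mul(6, Pow(E, -1))) = Mul(Rational(-3, 2), Pow(E, -1)))
Function('T')(W, H) = Mul(Rational(1, 2), Pow(H, -1), Add(-5, W)) (Function('T')(W, H) = Mul(Add(-5, W), Pow(Mul(2, H), -1)) = Mul(Add(-5, W), Mul(Rational(1, 2), Pow(H, -1))) = Mul(Rational(1, 2), Pow(H, -1), Add(-5, W)))
Mul(Mul(Add(Function('f')(1, 5), -20), Function('T')(8, 2)), 31) = Mul(Mul(Add(Mul(Rational(-3, 2), Pow(5, -1)), -20), Mul(Rational(1, 2), Pow(2, -1), Add(-5, 8))), 31) = Mul(Mul(Add(Mul(Rational(-3, 2), Rational(1, 5)), -20), Mul(Rational(1, 2), Rational(1, 2), 3)), 31) = Mul(Mul(Add(Rational(-3, 10), -20), Rational(3, 4)), 31) = Mul(Mul(Rational(-203, 10), Rational(3, 4)), 31) = Mul(Rational(-609, 40), 31) = Rational(-18879, 40)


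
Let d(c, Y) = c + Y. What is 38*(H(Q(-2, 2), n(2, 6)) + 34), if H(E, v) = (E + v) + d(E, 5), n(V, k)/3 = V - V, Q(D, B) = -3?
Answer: 1254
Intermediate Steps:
n(V, k) = 0 (n(V, k) = 3*(V - V) = 3*0 = 0)
d(c, Y) = Y + c
H(E, v) = 5 + v + 2*E (H(E, v) = (E + v) + (5 + E) = 5 + v + 2*E)
38*(H(Q(-2, 2), n(2, 6)) + 34) = 38*((5 + 0 + 2*(-3)) + 34) = 38*((5 + 0 - 6) + 34) = 38*(-1 + 34) = 38*33 = 1254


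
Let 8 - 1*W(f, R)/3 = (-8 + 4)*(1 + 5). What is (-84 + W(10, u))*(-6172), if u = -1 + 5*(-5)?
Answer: -74064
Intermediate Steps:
u = -26 (u = -1 - 25 = -26)
W(f, R) = 96 (W(f, R) = 24 - 3*(-8 + 4)*(1 + 5) = 24 - (-12)*6 = 24 - 3*(-24) = 24 + 72 = 96)
(-84 + W(10, u))*(-6172) = (-84 + 96)*(-6172) = 12*(-6172) = -74064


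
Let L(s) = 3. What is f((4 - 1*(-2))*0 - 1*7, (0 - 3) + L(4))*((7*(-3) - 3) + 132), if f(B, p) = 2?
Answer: 216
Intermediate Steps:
f((4 - 1*(-2))*0 - 1*7, (0 - 3) + L(4))*((7*(-3) - 3) + 132) = 2*((7*(-3) - 3) + 132) = 2*((-21 - 3) + 132) = 2*(-24 + 132) = 2*108 = 216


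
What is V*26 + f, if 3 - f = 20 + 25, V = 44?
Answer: 1102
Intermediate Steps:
f = -42 (f = 3 - (20 + 25) = 3 - 1*45 = 3 - 45 = -42)
V*26 + f = 44*26 - 42 = 1144 - 42 = 1102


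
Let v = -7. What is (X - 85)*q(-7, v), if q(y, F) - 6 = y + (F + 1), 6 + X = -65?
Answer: 1092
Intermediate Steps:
X = -71 (X = -6 - 65 = -71)
q(y, F) = 7 + F + y (q(y, F) = 6 + (y + (F + 1)) = 6 + (y + (1 + F)) = 6 + (1 + F + y) = 7 + F + y)
(X - 85)*q(-7, v) = (-71 - 85)*(7 - 7 - 7) = -156*(-7) = 1092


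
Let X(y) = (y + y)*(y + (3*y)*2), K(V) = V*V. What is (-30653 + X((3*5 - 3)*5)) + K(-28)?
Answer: 20531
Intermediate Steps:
K(V) = V²
X(y) = 14*y² (X(y) = (2*y)*(y + 6*y) = (2*y)*(7*y) = 14*y²)
(-30653 + X((3*5 - 3)*5)) + K(-28) = (-30653 + 14*((3*5 - 3)*5)²) + (-28)² = (-30653 + 14*((15 - 3)*5)²) + 784 = (-30653 + 14*(12*5)²) + 784 = (-30653 + 14*60²) + 784 = (-30653 + 14*3600) + 784 = (-30653 + 50400) + 784 = 19747 + 784 = 20531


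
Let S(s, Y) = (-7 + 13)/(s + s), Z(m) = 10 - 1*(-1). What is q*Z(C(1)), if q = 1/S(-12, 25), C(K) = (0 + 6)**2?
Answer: -44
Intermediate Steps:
C(K) = 36 (C(K) = 6**2 = 36)
Z(m) = 11 (Z(m) = 10 + 1 = 11)
S(s, Y) = 3/s (S(s, Y) = 6/((2*s)) = 6*(1/(2*s)) = 3/s)
q = -4 (q = 1/(3/(-12)) = 1/(3*(-1/12)) = 1/(-1/4) = -4)
q*Z(C(1)) = -4*11 = -44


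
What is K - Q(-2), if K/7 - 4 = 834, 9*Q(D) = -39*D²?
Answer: 17650/3 ≈ 5883.3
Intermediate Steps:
Q(D) = -13*D²/3 (Q(D) = (-39*D²)/9 = -13*D²/3)
K = 5866 (K = 28 + 7*834 = 28 + 5838 = 5866)
K - Q(-2) = 5866 - (-13)*(-2)²/3 = 5866 - (-13)*4/3 = 5866 - 1*(-52/3) = 5866 + 52/3 = 17650/3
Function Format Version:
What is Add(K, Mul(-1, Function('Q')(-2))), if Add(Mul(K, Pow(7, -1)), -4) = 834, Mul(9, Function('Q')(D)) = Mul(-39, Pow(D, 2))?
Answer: Rational(17650, 3) ≈ 5883.3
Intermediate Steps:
Function('Q')(D) = Mul(Rational(-13, 3), Pow(D, 2)) (Function('Q')(D) = Mul(Rational(1, 9), Mul(-39, Pow(D, 2))) = Mul(Rational(-13, 3), Pow(D, 2)))
K = 5866 (K = Add(28, Mul(7, 834)) = Add(28, 5838) = 5866)
Add(K, Mul(-1, Function('Q')(-2))) = Add(5866, Mul(-1, Mul(Rational(-13, 3), Pow(-2, 2)))) = Add(5866, Mul(-1, Mul(Rational(-13, 3), 4))) = Add(5866, Mul(-1, Rational(-52, 3))) = Add(5866, Rational(52, 3)) = Rational(17650, 3)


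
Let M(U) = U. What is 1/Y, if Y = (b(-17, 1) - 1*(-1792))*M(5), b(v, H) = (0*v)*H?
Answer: 1/8960 ≈ 0.00011161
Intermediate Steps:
b(v, H) = 0 (b(v, H) = 0*H = 0)
Y = 8960 (Y = (0 - 1*(-1792))*5 = (0 + 1792)*5 = 1792*5 = 8960)
1/Y = 1/8960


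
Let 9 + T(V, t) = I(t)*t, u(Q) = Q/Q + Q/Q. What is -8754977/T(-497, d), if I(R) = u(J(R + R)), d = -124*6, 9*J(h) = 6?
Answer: 8754977/1497 ≈ 5848.3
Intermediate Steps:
J(h) = 2/3 (J(h) = (1/9)*6 = 2/3)
u(Q) = 2 (u(Q) = 1 + 1 = 2)
d = -744
I(R) = 2
T(V, t) = -9 + 2*t
-8754977/T(-497, d) = -8754977/(-9 + 2*(-744)) = -8754977/(-9 - 1488) = -8754977/(-1497) = -8754977*(-1/1497) = 8754977/1497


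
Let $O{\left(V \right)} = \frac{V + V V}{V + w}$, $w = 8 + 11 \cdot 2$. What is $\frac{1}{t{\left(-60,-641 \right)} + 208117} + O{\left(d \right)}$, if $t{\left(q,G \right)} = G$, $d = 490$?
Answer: $\frac{311979071}{674297} \approx 462.67$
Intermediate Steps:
$w = 30$ ($w = 8 + 22 = 30$)
$O{\left(V \right)} = \frac{V + V^{2}}{30 + V}$ ($O{\left(V \right)} = \frac{V + V V}{V + 30} = \frac{V + V^{2}}{30 + V}$)
$\frac{1}{t{\left(-60,-641 \right)} + 208117} + O{\left(d \right)} = \frac{1}{-641 + 208117} + \frac{490 \left(1 + 490\right)}{30 + 490} = \frac{1}{207476} + 490 \cdot \frac{1}{520} \cdot 491 = \frac{1}{207476} + \frac{24059}{52} = \frac{311979071}{674297}$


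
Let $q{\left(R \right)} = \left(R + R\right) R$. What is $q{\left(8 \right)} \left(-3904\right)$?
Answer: $-499712$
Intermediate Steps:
$q{\left(R \right)} = 2 R^{2}$ ($q{\left(R \right)} = 2 R R = 2 R^{2}$)
$q{\left(8 \right)} \left(-3904\right) = 2 \cdot 8^{2} \left(-3904\right) = 2 \cdot 64 \left(-3904\right) = 128 \left(-3904\right) = -499712$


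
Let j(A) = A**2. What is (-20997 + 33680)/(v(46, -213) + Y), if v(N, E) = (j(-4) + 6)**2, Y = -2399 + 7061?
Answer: 12683/5146 ≈ 2.4646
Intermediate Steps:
Y = 4662
v(N, E) = 484 (v(N, E) = ((-4)**2 + 6)**2 = (16 + 6)**2 = 22**2 = 484)
(-20997 + 33680)/(v(46, -213) + Y) = (-20997 + 33680)/(484 + 4662) = 12683/5146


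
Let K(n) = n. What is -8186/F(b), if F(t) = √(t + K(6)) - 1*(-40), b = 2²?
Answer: -32744/159 + 4093*√10/795 ≈ -189.66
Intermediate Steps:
b = 4
F(t) = 40 + √(6 + t) (F(t) = √(t + 6) - 1*(-40) = √(6 + t) + 40 = 40 + √(6 + t))
-8186/F(b) = -8186/(40 + √(6 + 4)) = -8186/(40 + √10)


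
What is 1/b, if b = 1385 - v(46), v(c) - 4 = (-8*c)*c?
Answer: 1/18309 ≈ 5.4618e-5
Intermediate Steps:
v(c) = 4 - 8*c² (v(c) = 4 + (-8*c)*c = 4 - 8*c²)
b = 18309 (b = 1385 - (4 - 8*46²) = 1385 - (4 - 8*2116) = 1385 - (4 - 16928) = 1385 - 1*(-16924) = 1385 + 16924 = 18309)
1/b = 1/18309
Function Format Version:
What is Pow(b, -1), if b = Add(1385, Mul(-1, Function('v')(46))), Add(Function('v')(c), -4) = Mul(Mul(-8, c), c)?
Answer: Rational(1, 18309) ≈ 5.4618e-5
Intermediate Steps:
Function('v')(c) = Add(4, Mul(-8, Pow(c, 2))) (Function('v')(c) = Add(4, Mul(Mul(-8, c), c)) = Add(4, Mul(-8, Pow(c, 2))))
b = 18309 (b = Add(1385, Mul(-1, Add(4, Mul(-8, Pow(46, 2))))) = Add(1385, Mul(-1, Add(4, Mul(-8, 2116)))) = Add(1385, Mul(-1, Add(4, -16928))) = Add(1385, Mul(-1, -16924)) = Add(1385, 16924) = 18309)
Pow(b, -1) = Pow(18309, -1) = Rational(1, 18309)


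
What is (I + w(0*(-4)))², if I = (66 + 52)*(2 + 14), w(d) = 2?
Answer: 3572100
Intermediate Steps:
I = 1888 (I = 118*16 = 1888)
(I + w(0*(-4)))² = (1888 + 2)² = 1890² = 3572100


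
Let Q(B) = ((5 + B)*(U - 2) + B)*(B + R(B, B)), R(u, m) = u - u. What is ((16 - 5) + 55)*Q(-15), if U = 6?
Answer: 54450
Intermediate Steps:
R(u, m) = 0
Q(B) = B*(20 + 5*B) (Q(B) = ((5 + B)*(6 - 2) + B)*(B + 0) = ((5 + B)*4 + B)*B = ((20 + 4*B) + B)*B = (20 + 5*B)*B = B*(20 + 5*B))
((16 - 5) + 55)*Q(-15) = ((16 - 5) + 55)*(5*(-15)*(4 - 15)) = (11 + 55)*(5*(-15)*(-11)) = 66*825 = 54450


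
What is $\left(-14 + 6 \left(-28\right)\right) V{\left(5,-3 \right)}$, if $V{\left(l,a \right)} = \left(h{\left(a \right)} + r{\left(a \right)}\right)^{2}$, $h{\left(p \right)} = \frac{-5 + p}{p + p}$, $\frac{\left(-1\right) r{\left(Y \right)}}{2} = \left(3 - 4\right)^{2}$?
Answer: $- \frac{728}{9} \approx -80.889$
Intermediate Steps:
$r{\left(Y \right)} = -2$ ($r{\left(Y \right)} = - 2 \left(3 - 4\right)^{2} = - 2 \left(-1\right)^{2} = \left(-2\right) 1 = -2$)
$h{\left(p \right)} = \frac{-5 + p}{2 p}$
$V{\left(l,a \right)} = \left(-2 + \frac{-5 + a}{2 a}\right)^{2}$ ($V{\left(l,a \right)} = \left(\frac{-5 + a}{2 a} - 2\right)^{2} = \left(-2 + \frac{-5 + a}{2 a}\right)^{2}$)
$\left(-14 + 6 \left(-28\right)\right) V{\left(5,-3 \right)} = \left(-14 + 6 \left(-28\right)\right) \frac{\left(5 + 3 \left(-3\right)\right)^{2}}{4 \cdot 9} = \left(-14 - 168\right) \frac{1}{4} \cdot \frac{1}{9} \left(5 - 9\right)^{2} = - 182 \cdot \frac{1}{4} \cdot \frac{1}{9} \left(-4\right)^{2} = - 182 \cdot \frac{1}{4} \cdot \frac{1}{9} \cdot 16 = \left(-182\right) \frac{4}{9} = - \frac{728}{9}$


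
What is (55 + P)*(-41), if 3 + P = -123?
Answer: 2911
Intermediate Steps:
P = -126 (P = -3 - 123 = -126)
(55 + P)*(-41) = (55 - 126)*(-41) = -71*(-41) = 2911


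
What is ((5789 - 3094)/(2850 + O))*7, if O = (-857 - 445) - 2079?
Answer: -18865/531 ≈ -35.527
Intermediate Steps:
O = -3381 (O = -1302 - 2079 = -3381)
((5789 - 3094)/(2850 + O))*7 = ((5789 - 3094)/(2850 - 3381))*7 = (2695/(-531))*7 = (2695*(-1/531))*7 = -2695/531*7 = -18865/531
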